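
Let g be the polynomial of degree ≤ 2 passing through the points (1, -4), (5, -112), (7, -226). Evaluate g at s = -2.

Write g(s) = as^2 + bs + c. Substituting each data point gives a linear system:
  a + b + c = -4
  25a + 5b + c = -112
  49a + 7b + c = -226
Solving the system yields a = -5, b = 3, c = -2.
So g(s) = -5s^2 + 3s - 2.
Then g(-2) = -28.

-28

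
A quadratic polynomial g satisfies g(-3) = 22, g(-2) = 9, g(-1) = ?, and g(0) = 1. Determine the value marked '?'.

On equispaced nodes a degree-2 polynomial has vanishing third forward difference, so
  - g(-3) + 3·g(-2) - 3·g(-1) + g(0) = 0.
Substituting the known values and solving for g(-1):
  -3·g(-1) = -6
  g(-1) = 2.

2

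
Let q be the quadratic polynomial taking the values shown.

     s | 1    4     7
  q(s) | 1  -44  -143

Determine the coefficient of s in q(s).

Write q(s) = as^2 + bs + c. Substituting each data point gives a linear system:
  a + b + c = 1
  16a + 4b + c = -44
  49a + 7b + c = -143
Solving the system yields a = -3, b = 0, c = 4.
So q(s) = -3s² + 4.
The coefficient of s is 0.

0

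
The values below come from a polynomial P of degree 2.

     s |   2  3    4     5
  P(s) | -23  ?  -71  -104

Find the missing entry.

-44

The 3 known points determine the degree-2 polynomial uniquely.
Write P(s) = as^2 + bs + c. Substituting each data point gives a linear system:
  4a + 2b + c = -23
  16a + 4b + c = -71
  25a + 5b + c = -104
Solving the system yields a = -3, b = -6, c = 1.
So P(s) = -3s^2 - 6s + 1.
Then P(3) = -44.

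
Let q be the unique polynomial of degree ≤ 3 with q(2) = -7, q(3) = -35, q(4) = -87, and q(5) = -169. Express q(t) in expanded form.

Using the Lagrange interpolation formula with nodes 2, 3, 4, 5:
  L_0(t) = (t - 3)(t - 4)(t - 5) / -6
  L_1(t) = (t - 2)(t - 4)(t - 5) / 2
  L_2(t) = (t - 2)(t - 3)(t - 5) / -2
  L_3(t) = (t - 2)(t - 3)(t - 4) / 6
Then q(t) = -7·L_0(t) - 35·L_1(t) - 87·L_2(t) - 169·L_3(t).
Expanding and collecting terms gives q(t) = -t^3 - 3t^2 + 6t + 1.
Check: q(2) = -7. ✓

q(t) = -t^3 - 3t^2 + 6t + 1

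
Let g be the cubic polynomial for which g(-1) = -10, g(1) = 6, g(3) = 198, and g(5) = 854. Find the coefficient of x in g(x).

Write g(x) = ax^3 + bx^2 + cx + d. Substituting each data point gives a linear system:
  -a + b - c + d = -10
  a + b + c + d = 6
  27a + 9b + 3c + d = 198
  125a + 25b + 5c + d = 854
Solving the system yields a = 6, b = 4, c = 2, d = -6.
So g(x) = 6x^3 + 4x^2 + 2x - 6.
The coefficient of x is 2.

2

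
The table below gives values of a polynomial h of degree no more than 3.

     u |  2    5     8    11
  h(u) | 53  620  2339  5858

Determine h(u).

h(u) = 4u^3 + 4u^2 + 5u - 5

Using the Lagrange interpolation formula with nodes 2, 5, 8, 11:
  L_0(u) = (u - 5)(u - 8)(u - 11) / -162
  L_1(u) = (u - 2)(u - 8)(u - 11) / 54
  L_2(u) = (u - 2)(u - 5)(u - 11) / -54
  L_3(u) = (u - 2)(u - 5)(u - 8) / 162
Then h(u) = 53·L_0(u) + 620·L_1(u) + 2339·L_2(u) + 5858·L_3(u).
Expanding and collecting terms gives h(u) = 4u³ + 4u² + 5u - 5.
Check: h(2) = 53. ✓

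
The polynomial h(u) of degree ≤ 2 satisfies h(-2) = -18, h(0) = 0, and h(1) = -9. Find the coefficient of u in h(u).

-3

Write h(u) = au^2 + bu + c. Substituting each data point gives a linear system:
  4a - 2b + c = -18
  c = 0
  a + b + c = -9
Solving the system yields a = -6, b = -3, c = 0.
So h(u) = -6u² - 3u.
The coefficient of u is -3.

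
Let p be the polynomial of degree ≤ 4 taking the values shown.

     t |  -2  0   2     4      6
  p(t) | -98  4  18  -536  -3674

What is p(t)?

Write p(t) = at^4 + bt^3 + ct^2 + dt + e. Substituting each data point gives a linear system:
  16a - 8b + 4c - 2d + e = -98
  e = 4
  16a + 8b + 4c + 2d + e = 18
  256a + 64b + 16c + 4d + e = -536
  1296a + 216b + 36c + 6d + e = -3674
Solving the system yields a = -4, b = 6, c = 5, d = 5, e = 4.
So p(t) = -4t^4 + 6t^3 + 5t^2 + 5t + 4.
Check: p(4) = -536. ✓

p(t) = -4t^4 + 6t^3 + 5t^2 + 5t + 4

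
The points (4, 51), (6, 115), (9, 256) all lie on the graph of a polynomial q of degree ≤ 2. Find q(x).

q(x) = 3x^2 + 2x - 5

Write q(x) = ax^2 + bx + c. Substituting each data point gives a linear system:
  16a + 4b + c = 51
  36a + 6b + c = 115
  81a + 9b + c = 256
Solving the system yields a = 3, b = 2, c = -5.
So q(x) = 3x^2 + 2x - 5.
Check: q(4) = 51. ✓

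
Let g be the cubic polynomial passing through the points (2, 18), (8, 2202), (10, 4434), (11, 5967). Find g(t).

g(t) = 5t^3 - 6t^2 + 4t - 6

Write g(t) = at^3 + bt^2 + ct + d. Substituting each data point gives a linear system:
  8a + 4b + 2c + d = 18
  512a + 64b + 8c + d = 2202
  1000a + 100b + 10c + d = 4434
  1331a + 121b + 11c + d = 5967
Solving the system yields a = 5, b = -6, c = 4, d = -6.
So g(t) = 5t^3 - 6t^2 + 4t - 6.
Check: g(8) = 2202. ✓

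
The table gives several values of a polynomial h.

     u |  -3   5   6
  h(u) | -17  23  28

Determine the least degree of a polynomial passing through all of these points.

1

Divided differences on the nodes -3, 5, 6:
  order 0: -17  23  28
  order 1: 5  5
  order 2: 0
The order-1 divided differences are all 5 (nonzero) and every higher order vanishes, so the data lies on a polynomial of degree exactly 1.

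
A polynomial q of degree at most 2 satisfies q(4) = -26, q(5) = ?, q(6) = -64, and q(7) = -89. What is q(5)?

-43

On equispaced nodes a degree-2 polynomial has vanishing third forward difference, so
  - q(4) + 3·q(5) - 3·q(6) + q(7) = 0.
Substituting the known values and solving for q(5):
  3·q(5) = -129
  q(5) = -43.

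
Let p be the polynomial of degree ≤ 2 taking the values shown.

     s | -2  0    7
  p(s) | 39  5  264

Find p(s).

p(s) = 6s^2 - 5s + 5

Using the Lagrange interpolation formula with nodes -2, 0, 7:
  L_0(s) = s(s - 7) / 18
  L_1(s) = (s + 2)(s - 7) / -14
  L_2(s) = (s + 2)s / 63
Then p(s) = 39·L_0(s) + 5·L_1(s) + 264·L_2(s).
Expanding and collecting terms gives p(s) = 6s^2 - 5s + 5.
Check: p(7) = 264. ✓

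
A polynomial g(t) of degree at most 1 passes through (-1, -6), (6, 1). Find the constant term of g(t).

-5

Write g(t) = at + b. Substituting each data point gives a linear system:
  -a + b = -6
  6a + b = 1
Solving the system yields a = 1, b = -5.
So g(t) = t - 5.
The constant term is -5.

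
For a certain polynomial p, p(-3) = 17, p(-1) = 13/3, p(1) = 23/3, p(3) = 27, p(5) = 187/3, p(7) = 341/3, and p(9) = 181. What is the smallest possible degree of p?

2

Forward differences of the values at x = -3, -1, 1, 3, 5, 7, 9:
  p  : 17  13/3  23/3  27  187/3  341/3  181
  Δ  : -38/3  10/3  58/3  106/3  154/3  202/3
  Δ^2: 16  16  16  16  16
  Δ^3: 0  0  0  0
  Δ^4: 0  0  0
  Δ^5: 0  0
  Δ^6: 0
The second differences are constant (16) and nonzero, while all higher differences vanish, so the minimal degree is 2.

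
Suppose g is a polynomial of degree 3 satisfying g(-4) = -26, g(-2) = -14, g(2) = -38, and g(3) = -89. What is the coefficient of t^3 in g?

-1

Write g(t) = at^3 + bt^2 + ct + d. Substituting each data point gives a linear system:
  -64a + 16b - 4c + d = -26
  -8a + 4b - 2c + d = -14
  8a + 4b + 2c + d = -38
  27a + 9b + 3c + d = -89
Solving the system yields a = -1, b = -6, c = -2, d = -2.
So g(t) = -t³ - 6t² - 2t - 2.
The leading coefficient is -1.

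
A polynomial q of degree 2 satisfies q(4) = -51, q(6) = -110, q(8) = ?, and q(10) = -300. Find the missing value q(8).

On equispaced nodes a degree-2 polynomial has vanishing third forward difference, so
  - q(4) + 3·q(6) - 3·q(8) + q(10) = 0.
Substituting the known values and solving for q(8):
  -3·q(8) = 579
  q(8) = -193.

-193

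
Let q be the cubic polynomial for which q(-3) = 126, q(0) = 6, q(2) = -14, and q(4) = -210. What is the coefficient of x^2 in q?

Write q(x) = ax^3 + bx^2 + cx + d. Substituting each data point gives a linear system:
  -27a + 9b - 3c + d = 126
  d = 6
  8a + 4b + 2c + d = -14
  64a + 16b + 4c + d = -210
Solving the system yields a = -4, b = 2, c = 2, d = 6.
So q(x) = -4x³ + 2x² + 2x + 6.
The coefficient of x^2 is 2.

2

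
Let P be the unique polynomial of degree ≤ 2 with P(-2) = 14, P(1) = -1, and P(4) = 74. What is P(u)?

Using the Lagrange interpolation formula with nodes -2, 1, 4:
  L_0(u) = (u - 1)(u - 4) / 18
  L_1(u) = (u + 2)(u - 4) / -9
  L_2(u) = (u + 2)(u - 1) / 18
Then P(u) = 14·L_0(u) - 1·L_1(u) + 74·L_2(u).
Expanding and collecting terms gives P(u) = 5u² - 6.
Check: P(-2) = 14. ✓

P(u) = 5u^2 - 6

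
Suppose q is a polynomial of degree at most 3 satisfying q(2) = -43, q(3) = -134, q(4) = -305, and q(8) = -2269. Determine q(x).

Using the Lagrange interpolation formula with nodes 2, 3, 4, 8:
  L_0(x) = (x - 3)(x - 4)(x - 8) / -12
  L_1(x) = (x - 2)(x - 4)(x - 8) / 5
  L_2(x) = (x - 2)(x - 3)(x - 8) / -8
  L_3(x) = (x - 2)(x - 3)(x - 4) / 120
Then q(x) = -43·L_0(x) - 134·L_1(x) - 305·L_2(x) - 2269·L_3(x).
Expanding and collecting terms gives q(x) = -4x³ - 4x² + 5x - 5.
Check: q(4) = -305. ✓

q(x) = -4x^3 - 4x^2 + 5x - 5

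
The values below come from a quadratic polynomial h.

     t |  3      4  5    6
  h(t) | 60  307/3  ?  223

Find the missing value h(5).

The 3 known points determine the degree-2 polynomial uniquely.
Write h(t) = at^2 + bt + c. Substituting each data point gives a linear system:
  9a + 3b + c = 60
  16a + 4b + c = 307/3
  36a + 6b + c = 223
Solving the system yields a = 6, b = 1/3, c = 5.
So h(t) = 6t² + (1/3)t + 5.
Then h(5) = 470/3.

470/3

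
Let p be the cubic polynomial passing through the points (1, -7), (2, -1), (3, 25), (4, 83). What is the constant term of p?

-5

Write p(u) = au^3 + bu^2 + cu + d. Substituting each data point gives a linear system:
  a + b + c + d = -7
  8a + 4b + 2c + d = -1
  27a + 9b + 3c + d = 25
  64a + 16b + 4c + d = 83
Solving the system yields a = 2, b = -2, c = -2, d = -5.
So p(u) = 2u^3 - 2u^2 - 2u - 5.
The constant term is -5.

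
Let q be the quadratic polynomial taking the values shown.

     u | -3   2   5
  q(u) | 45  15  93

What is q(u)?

Write q(u) = au^2 + bu + c. Substituting each data point gives a linear system:
  9a - 3b + c = 45
  4a + 2b + c = 15
  25a + 5b + c = 93
Solving the system yields a = 4, b = -2, c = 3.
So q(u) = 4u^2 - 2u + 3.
Check: q(2) = 15. ✓

q(u) = 4u^2 - 2u + 3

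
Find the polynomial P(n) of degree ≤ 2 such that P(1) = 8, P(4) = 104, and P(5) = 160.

P(n) = 6n^2 + 2n

Using the Lagrange interpolation formula with nodes 1, 4, 5:
  L_0(n) = (n - 4)(n - 5) / 12
  L_1(n) = (n - 1)(n - 5) / -3
  L_2(n) = (n - 1)(n - 4) / 4
Then P(n) = 8·L_0(n) + 104·L_1(n) + 160·L_2(n).
Expanding and collecting terms gives P(n) = 6n^2 + 2n.
Check: P(1) = 8. ✓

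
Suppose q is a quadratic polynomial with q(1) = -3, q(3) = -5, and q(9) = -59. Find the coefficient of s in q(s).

3

Write q(s) = as^2 + bs + c. Substituting each data point gives a linear system:
  a + b + c = -3
  9a + 3b + c = -5
  81a + 9b + c = -59
Solving the system yields a = -1, b = 3, c = -5.
So q(s) = -s^2 + 3s - 5.
The coefficient of s is 3.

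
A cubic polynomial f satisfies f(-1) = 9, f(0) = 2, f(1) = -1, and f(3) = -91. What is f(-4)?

294

Write f(n) = an^3 + bn^2 + cn + d. Substituting each data point gives a linear system:
  -a + b - c + d = 9
  d = 2
  a + b + c + d = -1
  27a + 9b + 3c + d = -91
Solving the system yields a = -4, b = 2, c = -1, d = 2.
So f(n) = -4n³ + 2n² - n + 2.
Then f(-4) = 294.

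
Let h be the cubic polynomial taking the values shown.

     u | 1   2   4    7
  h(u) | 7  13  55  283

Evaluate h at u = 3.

27

Using the Lagrange interpolation formula with nodes 1, 2, 4, 7:
  L_0(u) = (u - 2)(u - 4)(u - 7) / -18
  L_1(u) = (u - 1)(u - 4)(u - 7) / 10
  L_2(u) = (u - 1)(u - 2)(u - 7) / -18
  L_3(u) = (u - 1)(u - 2)(u - 4) / 90
Then h(u) = 7·L_0(u) + 13·L_1(u) + 55·L_2(u) + 283·L_3(u).
Expanding and collecting terms gives h(u) = u^3 - 2u^2 + 5u + 3.
Evaluating at u = 3: h(3) = 27.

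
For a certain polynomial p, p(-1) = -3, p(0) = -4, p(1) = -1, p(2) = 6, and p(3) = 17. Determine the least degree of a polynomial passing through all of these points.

Forward differences of the values at t = -1, 0, 1, 2, 3:
  p  : -3  -4  -1  6  17
  Δ  : -1  3  7  11
  Δ^2: 4  4  4
  Δ^3: 0  0
  Δ^4: 0
The second differences are constant (4) and nonzero, while all higher differences vanish, so the minimal degree is 2.

2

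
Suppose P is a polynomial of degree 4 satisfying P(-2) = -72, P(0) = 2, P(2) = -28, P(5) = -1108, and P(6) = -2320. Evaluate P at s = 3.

-142

Using the Lagrange interpolation formula with nodes -2, 0, 2, 5, 6:
  L_0(s) = s(s - 2)(s - 5)(s - 6) / 448
  L_1(s) = (s + 2)(s - 2)(s - 5)(s - 6) / -120
  L_2(s) = (s + 2)s(s - 5)(s - 6) / 96
  L_3(s) = (s + 2)s(s - 2)(s - 6) / -105
  L_4(s) = (s + 2)s(s - 2)(s - 5) / 192
Then P(s) = -72·L_0(s) + 2·L_1(s) - 28·L_2(s) - 1108·L_3(s) - 2320·L_4(s).
Expanding and collecting terms gives P(s) = -2s^4 + 2s^3 - 5s^2 + 3s + 2.
Evaluating at s = 3: P(3) = -142.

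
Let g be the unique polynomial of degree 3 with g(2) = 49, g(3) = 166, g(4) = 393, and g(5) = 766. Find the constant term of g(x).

1

Write g(x) = ax^3 + bx^2 + cx + d. Substituting each data point gives a linear system:
  8a + 4b + 2c + d = 49
  27a + 9b + 3c + d = 166
  64a + 16b + 4c + d = 393
  125a + 25b + 5c + d = 766
Solving the system yields a = 6, b = 1, c = -2, d = 1.
So g(x) = 6x³ + x² - 2x + 1.
The constant term is 1.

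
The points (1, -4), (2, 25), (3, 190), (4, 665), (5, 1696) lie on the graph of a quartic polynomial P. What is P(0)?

1

Using the Lagrange interpolation formula with nodes 1, 2, 3, 4, 5:
  L_0(n) = (n - 2)(n - 3)(n - 4)(n - 5) / 24
  L_1(n) = (n - 1)(n - 3)(n - 4)(n - 5) / -6
  L_2(n) = (n - 1)(n - 2)(n - 4)(n - 5) / 4
  L_3(n) = (n - 1)(n - 2)(n - 3)(n - 5) / -6
  L_4(n) = (n - 1)(n - 2)(n - 3)(n - 4) / 24
Then P(n) = -4·L_0(n) + 25·L_1(n) + 190·L_2(n) + 665·L_3(n) + 1696·L_4(n).
Expanding and collecting terms gives P(n) = 3n⁴ - n³ - n² - 6n + 1.
Evaluating at n = 0: P(0) = 1.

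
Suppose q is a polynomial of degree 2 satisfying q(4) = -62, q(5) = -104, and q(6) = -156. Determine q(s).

Using the Lagrange interpolation formula with nodes 4, 5, 6:
  L_0(s) = (s - 5)(s - 6) / 2
  L_1(s) = (s - 4)(s - 6) / -1
  L_2(s) = (s - 4)(s - 5) / 2
Then q(s) = -62·L_0(s) - 104·L_1(s) - 156·L_2(s).
Expanding and collecting terms gives q(s) = -5s^2 + 3s + 6.
Check: q(4) = -62. ✓

q(s) = -5s^2 + 3s + 6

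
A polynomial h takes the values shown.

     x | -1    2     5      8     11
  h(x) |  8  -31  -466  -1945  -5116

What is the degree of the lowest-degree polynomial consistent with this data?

3

Forward differences of the values at x = -1, 2, 5, 8, 11:
  h  : 8  -31  -466  -1945  -5116
  Δ  : -39  -435  -1479  -3171
  Δ^2: -396  -1044  -1692
  Δ^3: -648  -648
  Δ^4: 0
The third differences are constant (-648) and nonzero, while all higher differences vanish, so the minimal degree is 3.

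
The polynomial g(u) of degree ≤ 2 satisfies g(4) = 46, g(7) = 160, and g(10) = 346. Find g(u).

g(u) = 4u^2 - 6u + 6

Write g(u) = au^2 + bu + c. Substituting each data point gives a linear system:
  16a + 4b + c = 46
  49a + 7b + c = 160
  100a + 10b + c = 346
Solving the system yields a = 4, b = -6, c = 6.
So g(u) = 4u² - 6u + 6.
Check: g(4) = 46. ✓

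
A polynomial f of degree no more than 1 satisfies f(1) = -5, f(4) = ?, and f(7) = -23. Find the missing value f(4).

On equispaced nodes a degree-1 polynomial has vanishing second forward difference, so
  f(1) - 2·f(4) + f(7) = 0.
Substituting the known values and solving for f(4):
  -2·f(4) = 28
  f(4) = -14.

-14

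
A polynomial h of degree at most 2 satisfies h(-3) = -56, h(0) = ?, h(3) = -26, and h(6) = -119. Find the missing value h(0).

-5

On equispaced nodes a degree-2 polynomial has vanishing third forward difference, so
  - h(-3) + 3·h(0) - 3·h(3) + h(6) = 0.
Substituting the known values and solving for h(0):
  3·h(0) = -15
  h(0) = -5.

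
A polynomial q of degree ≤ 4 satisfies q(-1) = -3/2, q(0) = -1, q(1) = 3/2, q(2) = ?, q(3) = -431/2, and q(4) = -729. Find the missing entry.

The 5 known points determine the degree-4 polynomial uniquely.
Write q(x) = ax^4 + bx^3 + cx^2 + dx + e. Substituting each data point gives a linear system:
  a - b + c - d + e = -3/2
  e = -1
  a + b + c + d + e = 3/2
  81a + 27b + 9c + 3d + e = -431/2
  256a + 64b + 16c + 4d + e = -729
Solving the system yields a = -3, b = -1/2, c = 4, d = 2, e = -1.
So q(x) = -3x^4 - (1/2)x^3 + 4x^2 + 2x - 1.
Then q(2) = -33.

-33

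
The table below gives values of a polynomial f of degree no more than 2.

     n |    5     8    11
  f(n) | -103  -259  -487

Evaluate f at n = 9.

-327

Using the Lagrange interpolation formula with nodes 5, 8, 11:
  L_0(n) = (n - 8)(n - 11) / 18
  L_1(n) = (n - 5)(n - 11) / -9
  L_2(n) = (n - 5)(n - 8) / 18
Then f(n) = -103·L_0(n) - 259·L_1(n) - 487·L_2(n).
Expanding and collecting terms gives f(n) = -4n^2 - 3.
Evaluating at n = 9: f(9) = -327.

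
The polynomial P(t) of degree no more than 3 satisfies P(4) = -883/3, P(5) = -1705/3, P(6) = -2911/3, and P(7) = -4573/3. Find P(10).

Forward differences of the values at t = 4, 5, 6, 7:
  P  : -883/3  -1705/3  -2911/3  -4573/3
  Δ  : -274  -402  -554
  Δ^2: -128  -152
  Δ^3: -24
The third differences are constant, confirming degree 3.
Interpolating (Newton forward form) and evaluating at t = 10 gives P(10) = -13015/3.

-13015/3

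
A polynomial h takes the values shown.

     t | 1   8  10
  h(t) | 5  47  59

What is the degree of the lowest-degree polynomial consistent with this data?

Divided differences on the nodes 1, 8, 10:
  order 0: 5  47  59
  order 1: 6  6
  order 2: 0
The order-1 divided differences are all 6 (nonzero) and every higher order vanishes, so the data lies on a polynomial of degree exactly 1.

1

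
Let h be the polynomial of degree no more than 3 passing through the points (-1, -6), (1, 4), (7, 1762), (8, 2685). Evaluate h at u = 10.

Write h(u) = au^3 + bu^2 + cu + d. Substituting each data point gives a linear system:
  -a + b - c + d = -6
  a + b + c + d = 4
  343a + 49b + 7c + d = 1762
  512a + 64b + 8c + d = 2685
Solving the system yields a = 6, b = -6, c = -1, d = 5.
So h(u) = 6u^3 - 6u^2 - u + 5.
Then h(10) = 5395.

5395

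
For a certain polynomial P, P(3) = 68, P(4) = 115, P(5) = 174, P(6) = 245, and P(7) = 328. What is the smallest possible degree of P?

Forward differences of the values at s = 3, 4, 5, 6, 7:
  P  : 68  115  174  245  328
  Δ  : 47  59  71  83
  Δ^2: 12  12  12
  Δ^3: 0  0
  Δ^4: 0
The second differences are constant (12) and nonzero, while all higher differences vanish, so the minimal degree is 2.

2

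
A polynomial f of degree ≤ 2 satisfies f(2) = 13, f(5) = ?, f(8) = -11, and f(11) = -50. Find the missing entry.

10

The 3 known points determine the degree-2 polynomial uniquely.
Write f(x) = ax^2 + bx + c. Substituting each data point gives a linear system:
  4a + 2b + c = 13
  64a + 8b + c = -11
  121a + 11b + c = -50
Solving the system yields a = -1, b = 6, c = 5.
So f(x) = -x^2 + 6x + 5.
Then f(5) = 10.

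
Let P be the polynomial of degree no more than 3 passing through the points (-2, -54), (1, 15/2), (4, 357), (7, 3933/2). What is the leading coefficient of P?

Write P(u) = au^3 + bu^2 + cu + d. Substituting each data point gives a linear system:
  -8a + 4b - 2c + d = -54
  a + b + c + d = 15/2
  64a + 16b + 4c + d = 357
  343a + 49b + 7c + d = 3933/2
Solving the system yields a = 6, b = -2, c = 1/2, d = 3.
So P(u) = 6u³ - 2u² + (1/2)u + 3.
The leading coefficient is 6.

6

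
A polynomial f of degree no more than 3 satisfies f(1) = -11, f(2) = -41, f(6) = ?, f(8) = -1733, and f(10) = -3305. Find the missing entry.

The 4 known points determine the degree-3 polynomial uniquely.
Write f(n) = an^3 + bn^2 + cn + d. Substituting each data point gives a linear system:
  a + b + c + d = -11
  8a + 4b + 2c + d = -41
  512a + 64b + 8c + d = -1733
  1000a + 100b + 10c + d = -3305
Solving the system yields a = -3, b = -3, c = 0, d = -5.
So f(n) = -3n³ - 3n² - 5.
Then f(6) = -761.

-761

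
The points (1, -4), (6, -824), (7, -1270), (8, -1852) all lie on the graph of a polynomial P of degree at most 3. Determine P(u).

P(u) = -3u^3 - 5u^2 + 4

Write P(u) = au^3 + bu^2 + cu + d. Substituting each data point gives a linear system:
  a + b + c + d = -4
  216a + 36b + 6c + d = -824
  343a + 49b + 7c + d = -1270
  512a + 64b + 8c + d = -1852
Solving the system yields a = -3, b = -5, c = 0, d = 4.
So P(u) = -3u^3 - 5u^2 + 4.
Check: P(1) = -4. ✓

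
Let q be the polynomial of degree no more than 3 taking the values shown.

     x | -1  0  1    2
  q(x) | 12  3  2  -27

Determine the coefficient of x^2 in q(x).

Write q(x) = ax^3 + bx^2 + cx + d. Substituting each data point gives a linear system:
  -a + b - c + d = 12
  d = 3
  a + b + c + d = 2
  8a + 4b + 2c + d = -27
Solving the system yields a = -6, b = 4, c = 1, d = 3.
So q(x) = -6x³ + 4x² + x + 3.
The coefficient of x^2 is 4.

4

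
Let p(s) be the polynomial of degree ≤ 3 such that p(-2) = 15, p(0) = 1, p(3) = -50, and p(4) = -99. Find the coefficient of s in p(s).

-5

Write p(s) = as^3 + bs^2 + cs + d. Substituting each data point gives a linear system:
  -8a + 4b - 2c + d = 15
  d = 1
  27a + 9b + 3c + d = -50
  64a + 16b + 4c + d = -99
Solving the system yields a = -1, b = -1, c = -5, d = 1.
So p(s) = -s^3 - s^2 - 5s + 1.
The coefficient of s is -5.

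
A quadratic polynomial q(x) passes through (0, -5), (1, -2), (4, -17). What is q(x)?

Write q(x) = ax^2 + bx + c. Substituting each data point gives a linear system:
  c = -5
  a + b + c = -2
  16a + 4b + c = -17
Solving the system yields a = -2, b = 5, c = -5.
So q(x) = -2x² + 5x - 5.
Check: q(1) = -2. ✓

q(x) = -2x^2 + 5x - 5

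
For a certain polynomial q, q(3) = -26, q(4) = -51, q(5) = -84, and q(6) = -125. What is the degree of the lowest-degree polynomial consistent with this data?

Forward differences of the values at u = 3, 4, 5, 6:
  q  : -26  -51  -84  -125
  Δ  : -25  -33  -41
  Δ^2: -8  -8
  Δ^3: 0
The second differences are constant (-8) and nonzero, while all higher differences vanish, so the minimal degree is 2.

2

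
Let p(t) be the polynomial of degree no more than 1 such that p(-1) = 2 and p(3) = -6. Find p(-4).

Write p(t) = at + b. Substituting each data point gives a linear system:
  -a + b = 2
  3a + b = -6
Solving the system yields a = -2, b = 0.
So p(t) = -2t.
Then p(-4) = 8.

8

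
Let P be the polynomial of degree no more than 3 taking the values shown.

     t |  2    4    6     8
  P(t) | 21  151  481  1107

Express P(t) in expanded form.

P(t) = 2t^3 + t^2 + 3t - 5

Write P(t) = at^3 + bt^2 + ct + d. Substituting each data point gives a linear system:
  8a + 4b + 2c + d = 21
  64a + 16b + 4c + d = 151
  216a + 36b + 6c + d = 481
  512a + 64b + 8c + d = 1107
Solving the system yields a = 2, b = 1, c = 3, d = -5.
So P(t) = 2t³ + t² + 3t - 5.
Check: P(2) = 21. ✓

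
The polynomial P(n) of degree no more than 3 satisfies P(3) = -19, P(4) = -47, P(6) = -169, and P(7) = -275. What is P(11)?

Using the Lagrange interpolation formula with nodes 3, 4, 6, 7:
  L_0(n) = (n - 4)(n - 6)(n - 7) / -12
  L_1(n) = (n - 3)(n - 6)(n - 7) / 6
  L_2(n) = (n - 3)(n - 4)(n - 7) / -6
  L_3(n) = (n - 3)(n - 4)(n - 6) / 12
Then P(n) = -19·L_0(n) - 47·L_1(n) - 169·L_2(n) - 275·L_3(n).
Expanding and collecting terms gives P(n) = -n^3 + 2n^2 - 5n + 5.
Evaluating at n = 11: P(11) = -1139.

-1139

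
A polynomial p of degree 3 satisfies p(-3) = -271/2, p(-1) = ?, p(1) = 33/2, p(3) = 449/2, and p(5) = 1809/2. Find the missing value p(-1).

-15/2

The 4 known points determine the degree-3 polynomial uniquely.
Write p(u) = au^3 + bu^2 + cu + d. Substituting each data point gives a linear system:
  -27a + 9b - 3c + d = -271/2
  a + b + c + d = 33/2
  27a + 9b + 3c + d = 449/2
  125a + 25b + 5c + d = 1809/2
Solving the system yields a = 6, b = 5, c = 6, d = -1/2.
So p(u) = 6u^3 + 5u^2 + 6u - 1/2.
Then p(-1) = -15/2.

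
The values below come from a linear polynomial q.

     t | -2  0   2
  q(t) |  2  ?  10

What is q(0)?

On equispaced nodes a degree-1 polynomial has vanishing second forward difference, so
  q(-2) - 2·q(0) + q(2) = 0.
Substituting the known values and solving for q(0):
  -2·q(0) = -12
  q(0) = 6.

6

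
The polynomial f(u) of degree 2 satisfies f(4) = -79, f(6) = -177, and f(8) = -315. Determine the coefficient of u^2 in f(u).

-5

Write f(u) = au^2 + bu + c. Substituting each data point gives a linear system:
  16a + 4b + c = -79
  36a + 6b + c = -177
  64a + 8b + c = -315
Solving the system yields a = -5, b = 1, c = -3.
So f(u) = -5u² + u - 3.
The leading coefficient is -5.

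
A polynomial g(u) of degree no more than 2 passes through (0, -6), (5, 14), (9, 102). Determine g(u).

Write g(u) = au^2 + bu + c. Substituting each data point gives a linear system:
  c = -6
  25a + 5b + c = 14
  81a + 9b + c = 102
Solving the system yields a = 2, b = -6, c = -6.
So g(u) = 2u^2 - 6u - 6.
Check: g(5) = 14. ✓

g(u) = 2u^2 - 6u - 6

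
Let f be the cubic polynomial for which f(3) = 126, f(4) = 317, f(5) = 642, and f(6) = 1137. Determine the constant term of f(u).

-3

Write f(u) = au^3 + bu^2 + cu + d. Substituting each data point gives a linear system:
  27a + 9b + 3c + d = 126
  64a + 16b + 4c + d = 317
  125a + 25b + 5c + d = 642
  216a + 36b + 6c + d = 1137
Solving the system yields a = 6, b = -5, c = 4, d = -3.
So f(u) = 6u^3 - 5u^2 + 4u - 3.
The constant term is -3.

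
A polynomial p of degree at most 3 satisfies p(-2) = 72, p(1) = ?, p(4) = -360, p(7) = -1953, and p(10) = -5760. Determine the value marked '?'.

-9

On equispaced nodes a degree-3 polynomial has vanishing fourth forward difference, so
  p(-2) - 4·p(1) + 6·p(4) - 4·p(7) + p(10) = 0.
Substituting the known values and solving for p(1):
  -4·p(1) = 36
  p(1) = -9.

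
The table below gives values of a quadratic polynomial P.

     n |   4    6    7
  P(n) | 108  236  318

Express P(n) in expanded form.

Using the Lagrange interpolation formula with nodes 4, 6, 7:
  L_0(n) = (n - 6)(n - 7) / 6
  L_1(n) = (n - 4)(n - 7) / -2
  L_2(n) = (n - 4)(n - 6) / 3
Then P(n) = 108·L_0(n) + 236·L_1(n) + 318·L_2(n).
Expanding and collecting terms gives P(n) = 6n^2 + 4n - 4.
Check: P(6) = 236. ✓

P(n) = 6n^2 + 4n - 4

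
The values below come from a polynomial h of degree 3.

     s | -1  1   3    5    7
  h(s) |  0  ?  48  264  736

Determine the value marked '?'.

-8

On equispaced nodes a degree-3 polynomial has vanishing fourth forward difference, so
  h(-1) - 4·h(1) + 6·h(3) - 4·h(5) + h(7) = 0.
Substituting the known values and solving for h(1):
  -4·h(1) = 32
  h(1) = -8.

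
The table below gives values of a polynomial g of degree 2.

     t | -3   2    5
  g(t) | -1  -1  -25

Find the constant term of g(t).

5

Write g(t) = at^2 + bt + c. Substituting each data point gives a linear system:
  9a - 3b + c = -1
  4a + 2b + c = -1
  25a + 5b + c = -25
Solving the system yields a = -1, b = -1, c = 5.
So g(t) = -t^2 - t + 5.
The constant term is 5.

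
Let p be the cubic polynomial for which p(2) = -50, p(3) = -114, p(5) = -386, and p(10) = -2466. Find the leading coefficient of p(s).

-2

Write p(s) = as^3 + bs^2 + cs + d. Substituting each data point gives a linear system:
  8a + 4b + 2c + d = -50
  27a + 9b + 3c + d = -114
  125a + 25b + 5c + d = -386
  1000a + 100b + 10c + d = -2466
Solving the system yields a = -2, b = -4, c = -6, d = -6.
So p(s) = -2s^3 - 4s^2 - 6s - 6.
The leading coefficient is -2.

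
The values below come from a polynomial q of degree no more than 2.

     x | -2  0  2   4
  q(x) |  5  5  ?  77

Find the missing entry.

29

On equispaced nodes a degree-2 polynomial has vanishing third forward difference, so
  - q(-2) + 3·q(0) - 3·q(2) + q(4) = 0.
Substituting the known values and solving for q(2):
  -3·q(2) = -87
  q(2) = 29.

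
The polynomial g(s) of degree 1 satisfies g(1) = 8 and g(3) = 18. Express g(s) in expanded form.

g(s) = 5s + 3

Write g(s) = as + b. Substituting each data point gives a linear system:
  a + b = 8
  3a + b = 18
Solving the system yields a = 5, b = 3.
So g(s) = 5s + 3.
Check: g(3) = 18. ✓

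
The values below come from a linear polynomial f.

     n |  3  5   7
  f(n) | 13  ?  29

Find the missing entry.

21

The 2 known points determine the degree-1 polynomial uniquely.
Write f(n) = an + b. Substituting each data point gives a linear system:
  3a + b = 13
  7a + b = 29
Solving the system yields a = 4, b = 1.
So f(n) = 4n + 1.
Then f(5) = 21.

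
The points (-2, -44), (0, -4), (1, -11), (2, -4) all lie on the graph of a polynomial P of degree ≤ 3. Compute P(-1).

-7

Write P(u) = au^3 + bu^2 + cu + d. Substituting each data point gives a linear system:
  -8a + 4b - 2c + d = -44
  d = -4
  a + b + c + d = -11
  8a + 4b + 2c + d = -4
Solving the system yields a = 4, b = -5, c = -6, d = -4.
So P(u) = 4u^3 - 5u^2 - 6u - 4.
Then P(-1) = -7.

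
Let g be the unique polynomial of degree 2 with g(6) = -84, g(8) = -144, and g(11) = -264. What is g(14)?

Write g(s) = as^2 + bs + c. Substituting each data point gives a linear system:
  36a + 6b + c = -84
  64a + 8b + c = -144
  121a + 11b + c = -264
Solving the system yields a = -2, b = -2, c = 0.
So g(s) = -2s^2 - 2s.
Then g(14) = -420.

-420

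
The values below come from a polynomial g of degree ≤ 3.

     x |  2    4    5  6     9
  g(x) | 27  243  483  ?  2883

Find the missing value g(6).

843

The 4 known points determine the degree-3 polynomial uniquely.
Write g(x) = ax^3 + bx^2 + cx + d. Substituting each data point gives a linear system:
  8a + 4b + 2c + d = 27
  64a + 16b + 4c + d = 243
  125a + 25b + 5c + d = 483
  729a + 81b + 9c + d = 2883
Solving the system yields a = 4, b = 0, c = -4, d = 3.
So g(x) = 4x^3 - 4x + 3.
Then g(6) = 843.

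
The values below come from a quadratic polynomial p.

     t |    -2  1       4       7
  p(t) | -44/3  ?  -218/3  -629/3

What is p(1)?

On equispaced nodes a degree-2 polynomial has vanishing third forward difference, so
  - p(-2) + 3·p(1) - 3·p(4) + p(7) = 0.
Substituting the known values and solving for p(1):
  3·p(1) = -23
  p(1) = -23/3.

-23/3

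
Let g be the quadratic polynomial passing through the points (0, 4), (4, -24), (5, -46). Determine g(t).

g(t) = -3t^2 + 5t + 4

Write g(t) = at^2 + bt + c. Substituting each data point gives a linear system:
  c = 4
  16a + 4b + c = -24
  25a + 5b + c = -46
Solving the system yields a = -3, b = 5, c = 4.
So g(t) = -3t^2 + 5t + 4.
Check: g(4) = -24. ✓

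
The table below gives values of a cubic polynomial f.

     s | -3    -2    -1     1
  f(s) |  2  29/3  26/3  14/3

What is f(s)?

f(s) = s^3 + (5/3)s^2 - 3s + 5

Write f(s) = as^3 + bs^2 + cs + d. Substituting each data point gives a linear system:
  -27a + 9b - 3c + d = 2
  -8a + 4b - 2c + d = 29/3
  -a + b - c + d = 26/3
  a + b + c + d = 14/3
Solving the system yields a = 1, b = 5/3, c = -3, d = 5.
So f(s) = s^3 + (5/3)s^2 - 3s + 5.
Check: f(-1) = 26/3. ✓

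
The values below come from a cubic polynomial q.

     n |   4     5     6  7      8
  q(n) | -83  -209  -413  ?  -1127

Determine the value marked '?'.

-713

On equispaced nodes a degree-3 polynomial has vanishing fourth forward difference, so
  q(4) - 4·q(5) + 6·q(6) - 4·q(7) + q(8) = 0.
Substituting the known values and solving for q(7):
  -4·q(7) = 2852
  q(7) = -713.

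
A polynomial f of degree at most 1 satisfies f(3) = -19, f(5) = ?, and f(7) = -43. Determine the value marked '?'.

-31

The 2 known points determine the degree-1 polynomial uniquely.
Write f(n) = an + b. Substituting each data point gives a linear system:
  3a + b = -19
  7a + b = -43
Solving the system yields a = -6, b = -1.
So f(n) = -6n - 1.
Then f(5) = -31.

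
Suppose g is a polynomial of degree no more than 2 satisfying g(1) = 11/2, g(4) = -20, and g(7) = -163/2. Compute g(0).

Forward differences of the values at x = 1, 4, 7:
  g  : 11/2  -20  -163/2
  Δ  : -51/2  -123/2
  Δ^2: -36
The second differences are constant, confirming degree 2.
Interpolating (Newton forward form) and evaluating at x = 0 gives g(0) = 6.

6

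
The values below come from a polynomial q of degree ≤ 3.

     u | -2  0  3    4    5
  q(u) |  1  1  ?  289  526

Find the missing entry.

136

The 4 known points determine the degree-3 polynomial uniquely.
Write q(u) = au^3 + bu^2 + cu + d. Substituting each data point gives a linear system:
  -8a + 4b - 2c + d = 1
  d = 1
  64a + 16b + 4c + d = 289
  125a + 25b + 5c + d = 526
Solving the system yields a = 3, b = 6, c = 0, d = 1.
So q(u) = 3u³ + 6u² + 1.
Then q(3) = 136.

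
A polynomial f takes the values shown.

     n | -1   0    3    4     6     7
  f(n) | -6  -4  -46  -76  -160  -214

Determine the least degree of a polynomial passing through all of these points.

Divided differences on the nodes -1, 0, 3, 4, 6, 7:
  order 0: -6  -4  -46  -76  -160  -214
  order 1: 2  -14  -30  -42  -54
  order 2: -4  -4  -4  -4
  order 3: 0  0  0
  order 4: 0  0
  order 5: 0
The order-2 divided differences are all -4 (nonzero) and every higher order vanishes, so the data lies on a polynomial of degree exactly 2.

2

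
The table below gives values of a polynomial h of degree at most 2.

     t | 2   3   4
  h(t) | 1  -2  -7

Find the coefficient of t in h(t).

Write h(t) = at^2 + bt + c. Substituting each data point gives a linear system:
  4a + 2b + c = 1
  9a + 3b + c = -2
  16a + 4b + c = -7
Solving the system yields a = -1, b = 2, c = 1.
So h(t) = -t^2 + 2t + 1.
The coefficient of t is 2.

2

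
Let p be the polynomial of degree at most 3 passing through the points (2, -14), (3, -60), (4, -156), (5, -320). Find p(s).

Using the Lagrange interpolation formula with nodes 2, 3, 4, 5:
  L_0(s) = (s - 3)(s - 4)(s - 5) / -6
  L_1(s) = (s - 2)(s - 4)(s - 5) / 2
  L_2(s) = (s - 2)(s - 3)(s - 5) / -2
  L_3(s) = (s - 2)(s - 3)(s - 4) / 6
Then p(s) = -14·L_0(s) - 60·L_1(s) - 156·L_2(s) - 320·L_3(s).
Expanding and collecting terms gives p(s) = -3s^3 + 2s^2 + s.
Check: p(5) = -320. ✓

p(s) = -3s^3 + 2s^2 + s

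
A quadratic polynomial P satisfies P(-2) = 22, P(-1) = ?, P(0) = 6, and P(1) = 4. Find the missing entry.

The 3 known points determine the degree-2 polynomial uniquely.
Write P(u) = au^2 + bu + c. Substituting each data point gives a linear system:
  4a - 2b + c = 22
  c = 6
  a + b + c = 4
Solving the system yields a = 2, b = -4, c = 6.
So P(u) = 2u^2 - 4u + 6.
Then P(-1) = 12.

12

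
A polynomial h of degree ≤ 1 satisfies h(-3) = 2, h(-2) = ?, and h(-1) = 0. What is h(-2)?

On equispaced nodes a degree-1 polynomial has vanishing second forward difference, so
  h(-3) - 2·h(-2) + h(-1) = 0.
Substituting the known values and solving for h(-2):
  -2·h(-2) = -2
  h(-2) = 1.

1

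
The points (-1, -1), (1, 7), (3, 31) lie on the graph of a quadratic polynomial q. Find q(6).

Write q(t) = at^2 + bt + c. Substituting each data point gives a linear system:
  a - b + c = -1
  a + b + c = 7
  9a + 3b + c = 31
Solving the system yields a = 2, b = 4, c = 1.
So q(t) = 2t^2 + 4t + 1.
Then q(6) = 97.

97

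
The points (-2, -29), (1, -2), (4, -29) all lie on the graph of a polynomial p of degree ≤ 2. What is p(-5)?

-110

Write p(x) = ax^2 + bx + c. Substituting each data point gives a linear system:
  4a - 2b + c = -29
  a + b + c = -2
  16a + 4b + c = -29
Solving the system yields a = -3, b = 6, c = -5.
So p(x) = -3x^2 + 6x - 5.
Then p(-5) = -110.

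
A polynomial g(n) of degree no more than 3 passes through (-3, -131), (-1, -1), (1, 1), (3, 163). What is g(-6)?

Write g(n) = an^3 + bn^2 + cn + d. Substituting each data point gives a linear system:
  -27a + 9b - 3c + d = -131
  -a + b - c + d = -1
  a + b + c + d = 1
  27a + 9b + 3c + d = 163
Solving the system yields a = 6, b = 2, c = -5, d = -2.
So g(n) = 6n³ + 2n² - 5n - 2.
Then g(-6) = -1196.

-1196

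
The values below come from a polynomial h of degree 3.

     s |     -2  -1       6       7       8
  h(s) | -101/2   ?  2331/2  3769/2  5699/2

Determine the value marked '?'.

The 4 known points determine the degree-3 polynomial uniquely.
Write h(s) = as^3 + bs^2 + cs + d. Substituting each data point gives a linear system:
  -8a + 4b - 2c + d = -101/2
  216a + 36b + 6c + d = 2331/2
  343a + 49b + 7c + d = 3769/2
  512a + 64b + 8c + d = 5699/2
Solving the system yields a = 6, b = -3, c = -4, d = 3/2.
So h(s) = 6s^3 - 3s^2 - 4s + 3/2.
Then h(-1) = -7/2.

-7/2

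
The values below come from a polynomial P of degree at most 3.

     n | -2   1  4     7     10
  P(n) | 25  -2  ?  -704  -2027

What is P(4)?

-137

The 4 known points determine the degree-3 polynomial uniquely.
Write P(n) = an^3 + bn^2 + cn + d. Substituting each data point gives a linear system:
  -8a + 4b - 2c + d = 25
  a + b + c + d = -2
  343a + 49b + 7c + d = -704
  1000a + 100b + 10c + d = -2027
Solving the system yields a = -2, b = 0, c = -3, d = 3.
So P(n) = -2n^3 - 3n + 3.
Then P(4) = -137.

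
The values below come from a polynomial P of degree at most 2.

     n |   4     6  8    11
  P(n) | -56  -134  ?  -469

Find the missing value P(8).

-244

The 3 known points determine the degree-2 polynomial uniquely.
Write P(n) = an^2 + bn + c. Substituting each data point gives a linear system:
  16a + 4b + c = -56
  36a + 6b + c = -134
  121a + 11b + c = -469
Solving the system yields a = -4, b = 1, c = 4.
So P(n) = -4n^2 + n + 4.
Then P(8) = -244.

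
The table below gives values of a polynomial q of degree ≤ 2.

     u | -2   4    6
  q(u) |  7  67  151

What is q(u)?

Write q(u) = au^2 + bu + c. Substituting each data point gives a linear system:
  4a - 2b + c = 7
  16a + 4b + c = 67
  36a + 6b + c = 151
Solving the system yields a = 4, b = 2, c = -5.
So q(u) = 4u^2 + 2u - 5.
Check: q(6) = 151. ✓

q(u) = 4u^2 + 2u - 5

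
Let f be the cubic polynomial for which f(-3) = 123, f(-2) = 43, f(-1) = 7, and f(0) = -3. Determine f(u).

f(u) = -3u^3 + 4u^2 - 3u - 3

Write f(u) = au^3 + bu^2 + cu + d. Substituting each data point gives a linear system:
  -27a + 9b - 3c + d = 123
  -8a + 4b - 2c + d = 43
  -a + b - c + d = 7
  d = -3
Solving the system yields a = -3, b = 4, c = -3, d = -3.
So f(u) = -3u³ + 4u² - 3u - 3.
Check: f(0) = -3. ✓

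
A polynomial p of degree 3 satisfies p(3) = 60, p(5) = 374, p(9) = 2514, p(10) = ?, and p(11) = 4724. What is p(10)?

The 4 known points determine the degree-3 polynomial uniquely.
Write p(n) = an^3 + bn^2 + cn + d. Substituting each data point gives a linear system:
  27a + 9b + 3c + d = 60
  125a + 25b + 5c + d = 374
  729a + 81b + 9c + d = 2514
  1331a + 121b + 11c + d = 4724
Solving the system yields a = 4, b = -5, c = 1, d = -6.
So p(n) = 4n³ - 5n² + n - 6.
Then p(10) = 3504.

3504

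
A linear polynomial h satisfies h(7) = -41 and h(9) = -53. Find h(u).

h(u) = -6u + 1

Using the Lagrange interpolation formula with nodes 7, 9:
  L_0(u) = (u - 9) / -2
  L_1(u) = (u - 7) / 2
Then h(u) = -41·L_0(u) - 53·L_1(u).
Expanding and collecting terms gives h(u) = -6u + 1.
Check: h(9) = -53. ✓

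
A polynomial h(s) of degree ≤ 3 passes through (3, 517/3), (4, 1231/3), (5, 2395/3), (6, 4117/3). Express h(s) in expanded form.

h(s) = 6s^3 + 3s^2 - 5s - 5/3

Write h(s) = as^3 + bs^2 + cs + d. Substituting each data point gives a linear system:
  27a + 9b + 3c + d = 517/3
  64a + 16b + 4c + d = 1231/3
  125a + 25b + 5c + d = 2395/3
  216a + 36b + 6c + d = 4117/3
Solving the system yields a = 6, b = 3, c = -5, d = -5/3.
So h(s) = 6s³ + 3s² - 5s - 5/3.
Check: h(3) = 517/3. ✓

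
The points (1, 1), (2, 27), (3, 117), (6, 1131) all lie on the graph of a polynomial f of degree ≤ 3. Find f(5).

633

Using the Lagrange interpolation formula with nodes 1, 2, 3, 6:
  L_0(x) = (x - 2)(x - 3)(x - 6) / -10
  L_1(x) = (x - 1)(x - 3)(x - 6) / 4
  L_2(x) = (x - 1)(x - 2)(x - 6) / -6
  L_3(x) = (x - 1)(x - 2)(x - 3) / 60
Then f(x) = 1·L_0(x) + 27·L_1(x) + 117·L_2(x) + 1131·L_3(x).
Expanding and collecting terms gives f(x) = 6x^3 - 4x^2 - 4x + 3.
Evaluating at x = 5: f(5) = 633.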